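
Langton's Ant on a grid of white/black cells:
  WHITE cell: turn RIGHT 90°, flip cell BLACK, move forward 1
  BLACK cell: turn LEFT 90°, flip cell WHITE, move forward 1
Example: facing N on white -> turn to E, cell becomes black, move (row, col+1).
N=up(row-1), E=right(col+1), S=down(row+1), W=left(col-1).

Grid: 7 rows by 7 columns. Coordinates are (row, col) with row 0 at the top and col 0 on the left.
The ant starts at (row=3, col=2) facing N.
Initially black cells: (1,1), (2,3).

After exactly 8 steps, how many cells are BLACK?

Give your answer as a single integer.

Answer: 8

Derivation:
Step 1: on WHITE (3,2): turn R to E, flip to black, move to (3,3). |black|=3
Step 2: on WHITE (3,3): turn R to S, flip to black, move to (4,3). |black|=4
Step 3: on WHITE (4,3): turn R to W, flip to black, move to (4,2). |black|=5
Step 4: on WHITE (4,2): turn R to N, flip to black, move to (3,2). |black|=6
Step 5: on BLACK (3,2): turn L to W, flip to white, move to (3,1). |black|=5
Step 6: on WHITE (3,1): turn R to N, flip to black, move to (2,1). |black|=6
Step 7: on WHITE (2,1): turn R to E, flip to black, move to (2,2). |black|=7
Step 8: on WHITE (2,2): turn R to S, flip to black, move to (3,2). |black|=8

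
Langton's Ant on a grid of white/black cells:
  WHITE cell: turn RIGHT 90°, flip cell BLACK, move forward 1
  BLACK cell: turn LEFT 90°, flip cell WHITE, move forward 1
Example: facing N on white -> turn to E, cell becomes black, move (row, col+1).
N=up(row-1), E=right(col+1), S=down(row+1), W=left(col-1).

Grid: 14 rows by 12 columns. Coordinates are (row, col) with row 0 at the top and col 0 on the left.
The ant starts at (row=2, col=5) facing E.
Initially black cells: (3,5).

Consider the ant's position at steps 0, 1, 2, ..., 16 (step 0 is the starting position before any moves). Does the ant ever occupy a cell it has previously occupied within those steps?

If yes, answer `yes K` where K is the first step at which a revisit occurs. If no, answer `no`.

Answer: yes 5

Derivation:
Step 1: on WHITE (2,5): turn R to S, flip to black, move to (3,5). |black|=2 — new cell
Step 2: on BLACK (3,5): turn L to E, flip to white, move to (3,6). |black|=1 — new cell
Step 3: on WHITE (3,6): turn R to S, flip to black, move to (4,6). |black|=2 — new cell
Step 4: on WHITE (4,6): turn R to W, flip to black, move to (4,5). |black|=3 — new cell
Step 5: on WHITE (4,5): turn R to N, flip to black, move to (3,5). |black|=4 — REVISIT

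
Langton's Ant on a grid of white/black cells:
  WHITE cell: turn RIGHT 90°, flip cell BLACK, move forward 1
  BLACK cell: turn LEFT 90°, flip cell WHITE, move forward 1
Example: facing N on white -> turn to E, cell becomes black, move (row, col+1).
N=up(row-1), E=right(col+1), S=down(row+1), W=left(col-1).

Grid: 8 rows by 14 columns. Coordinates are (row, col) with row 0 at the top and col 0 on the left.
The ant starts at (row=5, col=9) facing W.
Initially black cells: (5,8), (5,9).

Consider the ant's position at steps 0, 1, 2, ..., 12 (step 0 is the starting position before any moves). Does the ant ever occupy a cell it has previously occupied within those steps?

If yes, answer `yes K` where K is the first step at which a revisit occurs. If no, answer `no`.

Step 1: on BLACK (5,9): turn L to S, flip to white, move to (6,9). |black|=1 — new cell
Step 2: on WHITE (6,9): turn R to W, flip to black, move to (6,8). |black|=2 — new cell
Step 3: on WHITE (6,8): turn R to N, flip to black, move to (5,8). |black|=3 — new cell
Step 4: on BLACK (5,8): turn L to W, flip to white, move to (5,7). |black|=2 — new cell
Step 5: on WHITE (5,7): turn R to N, flip to black, move to (4,7). |black|=3 — new cell
Step 6: on WHITE (4,7): turn R to E, flip to black, move to (4,8). |black|=4 — new cell
Step 7: on WHITE (4,8): turn R to S, flip to black, move to (5,8). |black|=5 — REVISIT

Answer: yes 7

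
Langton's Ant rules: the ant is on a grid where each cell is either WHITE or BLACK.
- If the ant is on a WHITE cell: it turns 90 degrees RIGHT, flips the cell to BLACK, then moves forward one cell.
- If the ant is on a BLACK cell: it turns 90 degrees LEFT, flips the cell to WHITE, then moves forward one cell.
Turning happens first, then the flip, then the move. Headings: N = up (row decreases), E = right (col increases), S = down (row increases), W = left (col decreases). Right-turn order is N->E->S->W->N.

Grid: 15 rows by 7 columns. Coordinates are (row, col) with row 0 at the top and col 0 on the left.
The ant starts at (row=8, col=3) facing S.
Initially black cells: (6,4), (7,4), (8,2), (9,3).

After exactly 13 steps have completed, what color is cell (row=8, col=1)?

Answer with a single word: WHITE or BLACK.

Step 1: on WHITE (8,3): turn R to W, flip to black, move to (8,2). |black|=5
Step 2: on BLACK (8,2): turn L to S, flip to white, move to (9,2). |black|=4
Step 3: on WHITE (9,2): turn R to W, flip to black, move to (9,1). |black|=5
Step 4: on WHITE (9,1): turn R to N, flip to black, move to (8,1). |black|=6
Step 5: on WHITE (8,1): turn R to E, flip to black, move to (8,2). |black|=7
Step 6: on WHITE (8,2): turn R to S, flip to black, move to (9,2). |black|=8
Step 7: on BLACK (9,2): turn L to E, flip to white, move to (9,3). |black|=7
Step 8: on BLACK (9,3): turn L to N, flip to white, move to (8,3). |black|=6
Step 9: on BLACK (8,3): turn L to W, flip to white, move to (8,2). |black|=5
Step 10: on BLACK (8,2): turn L to S, flip to white, move to (9,2). |black|=4
Step 11: on WHITE (9,2): turn R to W, flip to black, move to (9,1). |black|=5
Step 12: on BLACK (9,1): turn L to S, flip to white, move to (10,1). |black|=4
Step 13: on WHITE (10,1): turn R to W, flip to black, move to (10,0). |black|=5

Answer: BLACK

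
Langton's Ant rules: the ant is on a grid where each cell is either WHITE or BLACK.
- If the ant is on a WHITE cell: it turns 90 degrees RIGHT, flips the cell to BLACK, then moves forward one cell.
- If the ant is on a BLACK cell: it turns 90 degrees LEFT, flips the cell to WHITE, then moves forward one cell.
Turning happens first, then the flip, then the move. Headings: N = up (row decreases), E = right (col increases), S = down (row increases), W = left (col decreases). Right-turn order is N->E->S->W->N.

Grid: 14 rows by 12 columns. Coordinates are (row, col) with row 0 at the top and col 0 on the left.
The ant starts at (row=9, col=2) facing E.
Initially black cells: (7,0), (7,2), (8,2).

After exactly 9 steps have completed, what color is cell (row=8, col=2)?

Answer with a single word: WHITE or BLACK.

Step 1: on WHITE (9,2): turn R to S, flip to black, move to (10,2). |black|=4
Step 2: on WHITE (10,2): turn R to W, flip to black, move to (10,1). |black|=5
Step 3: on WHITE (10,1): turn R to N, flip to black, move to (9,1). |black|=6
Step 4: on WHITE (9,1): turn R to E, flip to black, move to (9,2). |black|=7
Step 5: on BLACK (9,2): turn L to N, flip to white, move to (8,2). |black|=6
Step 6: on BLACK (8,2): turn L to W, flip to white, move to (8,1). |black|=5
Step 7: on WHITE (8,1): turn R to N, flip to black, move to (7,1). |black|=6
Step 8: on WHITE (7,1): turn R to E, flip to black, move to (7,2). |black|=7
Step 9: on BLACK (7,2): turn L to N, flip to white, move to (6,2). |black|=6

Answer: WHITE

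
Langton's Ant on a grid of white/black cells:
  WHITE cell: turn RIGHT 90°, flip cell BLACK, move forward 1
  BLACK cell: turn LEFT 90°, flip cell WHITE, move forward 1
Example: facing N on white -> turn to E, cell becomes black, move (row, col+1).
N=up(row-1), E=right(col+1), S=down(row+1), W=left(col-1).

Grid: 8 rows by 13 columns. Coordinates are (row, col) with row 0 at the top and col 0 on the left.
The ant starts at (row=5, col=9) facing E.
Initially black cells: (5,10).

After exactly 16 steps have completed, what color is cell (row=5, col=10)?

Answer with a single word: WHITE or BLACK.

Step 1: on WHITE (5,9): turn R to S, flip to black, move to (6,9). |black|=2
Step 2: on WHITE (6,9): turn R to W, flip to black, move to (6,8). |black|=3
Step 3: on WHITE (6,8): turn R to N, flip to black, move to (5,8). |black|=4
Step 4: on WHITE (5,8): turn R to E, flip to black, move to (5,9). |black|=5
Step 5: on BLACK (5,9): turn L to N, flip to white, move to (4,9). |black|=4
Step 6: on WHITE (4,9): turn R to E, flip to black, move to (4,10). |black|=5
Step 7: on WHITE (4,10): turn R to S, flip to black, move to (5,10). |black|=6
Step 8: on BLACK (5,10): turn L to E, flip to white, move to (5,11). |black|=5
Step 9: on WHITE (5,11): turn R to S, flip to black, move to (6,11). |black|=6
Step 10: on WHITE (6,11): turn R to W, flip to black, move to (6,10). |black|=7
Step 11: on WHITE (6,10): turn R to N, flip to black, move to (5,10). |black|=8
Step 12: on WHITE (5,10): turn R to E, flip to black, move to (5,11). |black|=9
Step 13: on BLACK (5,11): turn L to N, flip to white, move to (4,11). |black|=8
Step 14: on WHITE (4,11): turn R to E, flip to black, move to (4,12). |black|=9
Step 15: on WHITE (4,12): turn R to S, flip to black, move to (5,12). |black|=10
Step 16: on WHITE (5,12): turn R to W, flip to black, move to (5,11). |black|=11

Answer: BLACK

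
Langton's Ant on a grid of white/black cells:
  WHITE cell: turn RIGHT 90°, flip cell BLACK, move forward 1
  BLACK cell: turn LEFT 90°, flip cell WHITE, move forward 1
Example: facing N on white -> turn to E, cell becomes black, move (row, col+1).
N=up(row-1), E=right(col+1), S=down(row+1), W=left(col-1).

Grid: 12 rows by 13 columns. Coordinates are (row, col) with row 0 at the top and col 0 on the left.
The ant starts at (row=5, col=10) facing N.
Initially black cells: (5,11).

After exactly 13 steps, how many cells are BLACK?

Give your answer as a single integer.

Step 1: on WHITE (5,10): turn R to E, flip to black, move to (5,11). |black|=2
Step 2: on BLACK (5,11): turn L to N, flip to white, move to (4,11). |black|=1
Step 3: on WHITE (4,11): turn R to E, flip to black, move to (4,12). |black|=2
Step 4: on WHITE (4,12): turn R to S, flip to black, move to (5,12). |black|=3
Step 5: on WHITE (5,12): turn R to W, flip to black, move to (5,11). |black|=4
Step 6: on WHITE (5,11): turn R to N, flip to black, move to (4,11). |black|=5
Step 7: on BLACK (4,11): turn L to W, flip to white, move to (4,10). |black|=4
Step 8: on WHITE (4,10): turn R to N, flip to black, move to (3,10). |black|=5
Step 9: on WHITE (3,10): turn R to E, flip to black, move to (3,11). |black|=6
Step 10: on WHITE (3,11): turn R to S, flip to black, move to (4,11). |black|=7
Step 11: on WHITE (4,11): turn R to W, flip to black, move to (4,10). |black|=8
Step 12: on BLACK (4,10): turn L to S, flip to white, move to (5,10). |black|=7
Step 13: on BLACK (5,10): turn L to E, flip to white, move to (5,11). |black|=6

Answer: 6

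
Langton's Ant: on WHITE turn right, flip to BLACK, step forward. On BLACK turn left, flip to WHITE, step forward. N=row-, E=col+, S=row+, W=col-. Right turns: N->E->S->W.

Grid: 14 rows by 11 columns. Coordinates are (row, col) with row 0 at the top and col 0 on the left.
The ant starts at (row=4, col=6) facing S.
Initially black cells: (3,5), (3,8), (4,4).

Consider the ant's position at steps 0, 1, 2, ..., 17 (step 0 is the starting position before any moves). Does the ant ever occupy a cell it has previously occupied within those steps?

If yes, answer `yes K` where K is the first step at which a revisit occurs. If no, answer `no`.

Step 1: on WHITE (4,6): turn R to W, flip to black, move to (4,5). |black|=4 — new cell
Step 2: on WHITE (4,5): turn R to N, flip to black, move to (3,5). |black|=5 — new cell
Step 3: on BLACK (3,5): turn L to W, flip to white, move to (3,4). |black|=4 — new cell
Step 4: on WHITE (3,4): turn R to N, flip to black, move to (2,4). |black|=5 — new cell
Step 5: on WHITE (2,4): turn R to E, flip to black, move to (2,5). |black|=6 — new cell
Step 6: on WHITE (2,5): turn R to S, flip to black, move to (3,5). |black|=7 — REVISIT

Answer: yes 6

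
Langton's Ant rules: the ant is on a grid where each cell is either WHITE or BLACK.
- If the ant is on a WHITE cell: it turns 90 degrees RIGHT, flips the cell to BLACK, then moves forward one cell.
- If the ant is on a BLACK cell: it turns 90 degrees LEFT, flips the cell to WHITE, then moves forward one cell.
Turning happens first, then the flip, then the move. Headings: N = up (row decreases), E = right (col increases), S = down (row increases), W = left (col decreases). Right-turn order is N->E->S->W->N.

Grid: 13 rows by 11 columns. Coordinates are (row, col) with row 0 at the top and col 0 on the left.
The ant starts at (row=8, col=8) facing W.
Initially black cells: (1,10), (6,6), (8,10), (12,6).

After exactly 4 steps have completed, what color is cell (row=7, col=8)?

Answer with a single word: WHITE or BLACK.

Step 1: on WHITE (8,8): turn R to N, flip to black, move to (7,8). |black|=5
Step 2: on WHITE (7,8): turn R to E, flip to black, move to (7,9). |black|=6
Step 3: on WHITE (7,9): turn R to S, flip to black, move to (8,9). |black|=7
Step 4: on WHITE (8,9): turn R to W, flip to black, move to (8,8). |black|=8

Answer: BLACK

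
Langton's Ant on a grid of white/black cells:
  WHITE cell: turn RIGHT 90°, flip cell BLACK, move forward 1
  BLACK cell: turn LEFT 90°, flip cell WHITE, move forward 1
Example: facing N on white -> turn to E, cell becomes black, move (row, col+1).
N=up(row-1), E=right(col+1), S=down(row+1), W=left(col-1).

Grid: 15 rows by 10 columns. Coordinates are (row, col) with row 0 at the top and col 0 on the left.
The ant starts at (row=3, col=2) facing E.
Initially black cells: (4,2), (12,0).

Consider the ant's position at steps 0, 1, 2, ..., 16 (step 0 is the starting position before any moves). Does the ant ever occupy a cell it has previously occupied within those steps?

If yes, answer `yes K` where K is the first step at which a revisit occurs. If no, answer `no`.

Answer: yes 5

Derivation:
Step 1: on WHITE (3,2): turn R to S, flip to black, move to (4,2). |black|=3 — new cell
Step 2: on BLACK (4,2): turn L to E, flip to white, move to (4,3). |black|=2 — new cell
Step 3: on WHITE (4,3): turn R to S, flip to black, move to (5,3). |black|=3 — new cell
Step 4: on WHITE (5,3): turn R to W, flip to black, move to (5,2). |black|=4 — new cell
Step 5: on WHITE (5,2): turn R to N, flip to black, move to (4,2). |black|=5 — REVISIT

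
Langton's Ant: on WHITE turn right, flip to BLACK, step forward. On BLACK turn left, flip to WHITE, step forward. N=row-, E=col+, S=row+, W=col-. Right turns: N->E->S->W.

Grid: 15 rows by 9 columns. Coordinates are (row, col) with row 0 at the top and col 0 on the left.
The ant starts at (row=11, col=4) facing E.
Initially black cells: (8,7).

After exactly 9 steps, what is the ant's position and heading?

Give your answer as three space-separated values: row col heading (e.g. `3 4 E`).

Step 1: on WHITE (11,4): turn R to S, flip to black, move to (12,4). |black|=2
Step 2: on WHITE (12,4): turn R to W, flip to black, move to (12,3). |black|=3
Step 3: on WHITE (12,3): turn R to N, flip to black, move to (11,3). |black|=4
Step 4: on WHITE (11,3): turn R to E, flip to black, move to (11,4). |black|=5
Step 5: on BLACK (11,4): turn L to N, flip to white, move to (10,4). |black|=4
Step 6: on WHITE (10,4): turn R to E, flip to black, move to (10,5). |black|=5
Step 7: on WHITE (10,5): turn R to S, flip to black, move to (11,5). |black|=6
Step 8: on WHITE (11,5): turn R to W, flip to black, move to (11,4). |black|=7
Step 9: on WHITE (11,4): turn R to N, flip to black, move to (10,4). |black|=8

Answer: 10 4 N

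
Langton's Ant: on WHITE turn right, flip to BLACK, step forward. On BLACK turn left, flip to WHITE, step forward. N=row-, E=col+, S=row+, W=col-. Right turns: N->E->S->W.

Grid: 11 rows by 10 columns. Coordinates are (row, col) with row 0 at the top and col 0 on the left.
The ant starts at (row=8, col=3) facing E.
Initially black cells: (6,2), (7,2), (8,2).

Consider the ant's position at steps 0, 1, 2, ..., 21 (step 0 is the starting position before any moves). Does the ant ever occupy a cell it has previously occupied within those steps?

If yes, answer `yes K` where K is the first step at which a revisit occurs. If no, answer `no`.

Step 1: on WHITE (8,3): turn R to S, flip to black, move to (9,3). |black|=4 — new cell
Step 2: on WHITE (9,3): turn R to W, flip to black, move to (9,2). |black|=5 — new cell
Step 3: on WHITE (9,2): turn R to N, flip to black, move to (8,2). |black|=6 — new cell
Step 4: on BLACK (8,2): turn L to W, flip to white, move to (8,1). |black|=5 — new cell
Step 5: on WHITE (8,1): turn R to N, flip to black, move to (7,1). |black|=6 — new cell
Step 6: on WHITE (7,1): turn R to E, flip to black, move to (7,2). |black|=7 — new cell
Step 7: on BLACK (7,2): turn L to N, flip to white, move to (6,2). |black|=6 — new cell
Step 8: on BLACK (6,2): turn L to W, flip to white, move to (6,1). |black|=5 — new cell
Step 9: on WHITE (6,1): turn R to N, flip to black, move to (5,1). |black|=6 — new cell
Step 10: on WHITE (5,1): turn R to E, flip to black, move to (5,2). |black|=7 — new cell
Step 11: on WHITE (5,2): turn R to S, flip to black, move to (6,2). |black|=8 — REVISIT

Answer: yes 11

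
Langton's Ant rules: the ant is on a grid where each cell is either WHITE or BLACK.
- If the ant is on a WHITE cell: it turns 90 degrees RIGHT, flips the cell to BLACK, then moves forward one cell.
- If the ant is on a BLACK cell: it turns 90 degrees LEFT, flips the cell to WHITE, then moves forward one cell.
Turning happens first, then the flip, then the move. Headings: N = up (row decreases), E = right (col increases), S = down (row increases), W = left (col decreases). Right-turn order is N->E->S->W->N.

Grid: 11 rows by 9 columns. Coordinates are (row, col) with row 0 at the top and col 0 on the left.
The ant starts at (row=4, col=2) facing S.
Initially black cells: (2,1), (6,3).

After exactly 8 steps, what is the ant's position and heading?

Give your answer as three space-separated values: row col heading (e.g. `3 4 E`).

Answer: 4 2 N

Derivation:
Step 1: on WHITE (4,2): turn R to W, flip to black, move to (4,1). |black|=3
Step 2: on WHITE (4,1): turn R to N, flip to black, move to (3,1). |black|=4
Step 3: on WHITE (3,1): turn R to E, flip to black, move to (3,2). |black|=5
Step 4: on WHITE (3,2): turn R to S, flip to black, move to (4,2). |black|=6
Step 5: on BLACK (4,2): turn L to E, flip to white, move to (4,3). |black|=5
Step 6: on WHITE (4,3): turn R to S, flip to black, move to (5,3). |black|=6
Step 7: on WHITE (5,3): turn R to W, flip to black, move to (5,2). |black|=7
Step 8: on WHITE (5,2): turn R to N, flip to black, move to (4,2). |black|=8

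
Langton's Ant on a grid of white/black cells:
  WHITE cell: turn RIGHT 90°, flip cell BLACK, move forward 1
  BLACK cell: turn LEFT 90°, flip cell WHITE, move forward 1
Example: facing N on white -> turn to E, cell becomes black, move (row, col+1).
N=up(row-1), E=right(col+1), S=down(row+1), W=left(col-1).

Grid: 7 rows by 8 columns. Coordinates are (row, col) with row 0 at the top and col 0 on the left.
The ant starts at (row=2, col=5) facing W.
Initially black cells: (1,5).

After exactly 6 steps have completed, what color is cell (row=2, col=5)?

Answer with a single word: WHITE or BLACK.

Answer: BLACK

Derivation:
Step 1: on WHITE (2,5): turn R to N, flip to black, move to (1,5). |black|=2
Step 2: on BLACK (1,5): turn L to W, flip to white, move to (1,4). |black|=1
Step 3: on WHITE (1,4): turn R to N, flip to black, move to (0,4). |black|=2
Step 4: on WHITE (0,4): turn R to E, flip to black, move to (0,5). |black|=3
Step 5: on WHITE (0,5): turn R to S, flip to black, move to (1,5). |black|=4
Step 6: on WHITE (1,5): turn R to W, flip to black, move to (1,4). |black|=5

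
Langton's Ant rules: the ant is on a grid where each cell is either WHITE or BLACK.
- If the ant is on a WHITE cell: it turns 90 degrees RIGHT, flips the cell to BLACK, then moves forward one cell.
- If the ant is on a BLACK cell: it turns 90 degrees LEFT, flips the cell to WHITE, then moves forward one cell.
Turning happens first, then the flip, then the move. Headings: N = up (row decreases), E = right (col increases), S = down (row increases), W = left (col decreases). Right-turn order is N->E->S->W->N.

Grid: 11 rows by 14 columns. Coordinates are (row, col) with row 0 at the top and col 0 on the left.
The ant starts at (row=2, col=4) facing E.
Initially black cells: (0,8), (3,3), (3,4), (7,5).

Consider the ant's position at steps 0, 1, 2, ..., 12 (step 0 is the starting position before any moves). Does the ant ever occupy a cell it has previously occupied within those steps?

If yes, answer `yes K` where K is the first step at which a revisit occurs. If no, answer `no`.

Step 1: on WHITE (2,4): turn R to S, flip to black, move to (3,4). |black|=5 — new cell
Step 2: on BLACK (3,4): turn L to E, flip to white, move to (3,5). |black|=4 — new cell
Step 3: on WHITE (3,5): turn R to S, flip to black, move to (4,5). |black|=5 — new cell
Step 4: on WHITE (4,5): turn R to W, flip to black, move to (4,4). |black|=6 — new cell
Step 5: on WHITE (4,4): turn R to N, flip to black, move to (3,4). |black|=7 — REVISIT

Answer: yes 5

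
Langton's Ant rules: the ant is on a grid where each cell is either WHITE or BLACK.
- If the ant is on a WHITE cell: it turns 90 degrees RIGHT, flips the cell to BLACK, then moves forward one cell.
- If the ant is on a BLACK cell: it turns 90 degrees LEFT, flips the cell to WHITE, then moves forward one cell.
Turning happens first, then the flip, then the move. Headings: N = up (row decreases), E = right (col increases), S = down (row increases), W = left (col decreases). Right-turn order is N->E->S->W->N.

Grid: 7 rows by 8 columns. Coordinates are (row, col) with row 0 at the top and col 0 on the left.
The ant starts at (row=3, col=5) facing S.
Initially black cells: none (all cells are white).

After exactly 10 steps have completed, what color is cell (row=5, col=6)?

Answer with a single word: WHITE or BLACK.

Step 1: on WHITE (3,5): turn R to W, flip to black, move to (3,4). |black|=1
Step 2: on WHITE (3,4): turn R to N, flip to black, move to (2,4). |black|=2
Step 3: on WHITE (2,4): turn R to E, flip to black, move to (2,5). |black|=3
Step 4: on WHITE (2,5): turn R to S, flip to black, move to (3,5). |black|=4
Step 5: on BLACK (3,5): turn L to E, flip to white, move to (3,6). |black|=3
Step 6: on WHITE (3,6): turn R to S, flip to black, move to (4,6). |black|=4
Step 7: on WHITE (4,6): turn R to W, flip to black, move to (4,5). |black|=5
Step 8: on WHITE (4,5): turn R to N, flip to black, move to (3,5). |black|=6
Step 9: on WHITE (3,5): turn R to E, flip to black, move to (3,6). |black|=7
Step 10: on BLACK (3,6): turn L to N, flip to white, move to (2,6). |black|=6

Answer: WHITE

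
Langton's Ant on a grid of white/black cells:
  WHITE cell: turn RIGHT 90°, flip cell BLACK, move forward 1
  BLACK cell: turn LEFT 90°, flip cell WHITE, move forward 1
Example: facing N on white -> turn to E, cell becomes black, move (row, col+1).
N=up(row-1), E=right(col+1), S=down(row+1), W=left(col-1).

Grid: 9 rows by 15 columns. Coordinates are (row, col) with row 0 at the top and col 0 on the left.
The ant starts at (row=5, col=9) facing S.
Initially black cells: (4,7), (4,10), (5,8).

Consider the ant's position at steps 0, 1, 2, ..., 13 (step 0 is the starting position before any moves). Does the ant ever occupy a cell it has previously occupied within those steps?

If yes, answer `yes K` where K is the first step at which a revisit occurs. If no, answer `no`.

Answer: yes 5

Derivation:
Step 1: on WHITE (5,9): turn R to W, flip to black, move to (5,8). |black|=4 — new cell
Step 2: on BLACK (5,8): turn L to S, flip to white, move to (6,8). |black|=3 — new cell
Step 3: on WHITE (6,8): turn R to W, flip to black, move to (6,7). |black|=4 — new cell
Step 4: on WHITE (6,7): turn R to N, flip to black, move to (5,7). |black|=5 — new cell
Step 5: on WHITE (5,7): turn R to E, flip to black, move to (5,8). |black|=6 — REVISIT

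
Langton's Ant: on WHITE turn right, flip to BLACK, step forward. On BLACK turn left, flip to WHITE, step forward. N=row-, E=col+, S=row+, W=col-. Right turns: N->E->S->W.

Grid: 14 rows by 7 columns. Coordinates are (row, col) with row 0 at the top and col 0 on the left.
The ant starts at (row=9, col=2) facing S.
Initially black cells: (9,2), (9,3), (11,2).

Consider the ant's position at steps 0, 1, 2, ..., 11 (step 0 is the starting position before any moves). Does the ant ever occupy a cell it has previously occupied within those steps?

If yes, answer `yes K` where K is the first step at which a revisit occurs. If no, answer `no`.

Step 1: on BLACK (9,2): turn L to E, flip to white, move to (9,3). |black|=2 — new cell
Step 2: on BLACK (9,3): turn L to N, flip to white, move to (8,3). |black|=1 — new cell
Step 3: on WHITE (8,3): turn R to E, flip to black, move to (8,4). |black|=2 — new cell
Step 4: on WHITE (8,4): turn R to S, flip to black, move to (9,4). |black|=3 — new cell
Step 5: on WHITE (9,4): turn R to W, flip to black, move to (9,3). |black|=4 — REVISIT

Answer: yes 5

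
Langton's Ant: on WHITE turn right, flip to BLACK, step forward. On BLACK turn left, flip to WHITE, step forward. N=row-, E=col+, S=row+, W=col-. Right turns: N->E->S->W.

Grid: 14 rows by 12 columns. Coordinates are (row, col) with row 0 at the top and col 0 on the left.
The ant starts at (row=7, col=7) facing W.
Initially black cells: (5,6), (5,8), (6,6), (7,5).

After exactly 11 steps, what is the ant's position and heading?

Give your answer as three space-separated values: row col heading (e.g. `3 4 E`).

Step 1: on WHITE (7,7): turn R to N, flip to black, move to (6,7). |black|=5
Step 2: on WHITE (6,7): turn R to E, flip to black, move to (6,8). |black|=6
Step 3: on WHITE (6,8): turn R to S, flip to black, move to (7,8). |black|=7
Step 4: on WHITE (7,8): turn R to W, flip to black, move to (7,7). |black|=8
Step 5: on BLACK (7,7): turn L to S, flip to white, move to (8,7). |black|=7
Step 6: on WHITE (8,7): turn R to W, flip to black, move to (8,6). |black|=8
Step 7: on WHITE (8,6): turn R to N, flip to black, move to (7,6). |black|=9
Step 8: on WHITE (7,6): turn R to E, flip to black, move to (7,7). |black|=10
Step 9: on WHITE (7,7): turn R to S, flip to black, move to (8,7). |black|=11
Step 10: on BLACK (8,7): turn L to E, flip to white, move to (8,8). |black|=10
Step 11: on WHITE (8,8): turn R to S, flip to black, move to (9,8). |black|=11

Answer: 9 8 S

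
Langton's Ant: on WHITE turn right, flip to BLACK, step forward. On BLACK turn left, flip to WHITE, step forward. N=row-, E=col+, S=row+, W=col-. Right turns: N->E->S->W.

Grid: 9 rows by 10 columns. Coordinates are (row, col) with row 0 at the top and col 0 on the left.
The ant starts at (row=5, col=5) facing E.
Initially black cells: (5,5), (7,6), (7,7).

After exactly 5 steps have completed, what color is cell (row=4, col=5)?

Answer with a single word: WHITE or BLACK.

Step 1: on BLACK (5,5): turn L to N, flip to white, move to (4,5). |black|=2
Step 2: on WHITE (4,5): turn R to E, flip to black, move to (4,6). |black|=3
Step 3: on WHITE (4,6): turn R to S, flip to black, move to (5,6). |black|=4
Step 4: on WHITE (5,6): turn R to W, flip to black, move to (5,5). |black|=5
Step 5: on WHITE (5,5): turn R to N, flip to black, move to (4,5). |black|=6

Answer: BLACK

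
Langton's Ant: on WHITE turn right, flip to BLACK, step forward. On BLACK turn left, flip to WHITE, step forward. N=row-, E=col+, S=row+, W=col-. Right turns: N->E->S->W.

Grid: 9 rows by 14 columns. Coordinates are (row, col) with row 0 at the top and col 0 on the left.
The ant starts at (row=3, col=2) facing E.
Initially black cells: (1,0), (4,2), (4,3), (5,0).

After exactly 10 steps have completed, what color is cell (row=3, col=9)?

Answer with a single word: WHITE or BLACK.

Answer: WHITE

Derivation:
Step 1: on WHITE (3,2): turn R to S, flip to black, move to (4,2). |black|=5
Step 2: on BLACK (4,2): turn L to E, flip to white, move to (4,3). |black|=4
Step 3: on BLACK (4,3): turn L to N, flip to white, move to (3,3). |black|=3
Step 4: on WHITE (3,3): turn R to E, flip to black, move to (3,4). |black|=4
Step 5: on WHITE (3,4): turn R to S, flip to black, move to (4,4). |black|=5
Step 6: on WHITE (4,4): turn R to W, flip to black, move to (4,3). |black|=6
Step 7: on WHITE (4,3): turn R to N, flip to black, move to (3,3). |black|=7
Step 8: on BLACK (3,3): turn L to W, flip to white, move to (3,2). |black|=6
Step 9: on BLACK (3,2): turn L to S, flip to white, move to (4,2). |black|=5
Step 10: on WHITE (4,2): turn R to W, flip to black, move to (4,1). |black|=6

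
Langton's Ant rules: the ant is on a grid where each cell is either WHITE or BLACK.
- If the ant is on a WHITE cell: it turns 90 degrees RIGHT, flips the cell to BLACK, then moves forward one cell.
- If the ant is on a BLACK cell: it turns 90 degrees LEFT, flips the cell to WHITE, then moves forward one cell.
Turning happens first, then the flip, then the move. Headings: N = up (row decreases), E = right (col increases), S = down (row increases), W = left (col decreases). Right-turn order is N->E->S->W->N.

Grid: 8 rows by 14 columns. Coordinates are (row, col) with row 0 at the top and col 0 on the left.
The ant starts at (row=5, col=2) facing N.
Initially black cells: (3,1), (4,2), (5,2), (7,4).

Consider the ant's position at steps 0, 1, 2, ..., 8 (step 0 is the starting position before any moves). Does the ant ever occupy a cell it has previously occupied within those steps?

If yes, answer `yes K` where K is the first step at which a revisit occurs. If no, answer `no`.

Answer: yes 7

Derivation:
Step 1: on BLACK (5,2): turn L to W, flip to white, move to (5,1). |black|=3 — new cell
Step 2: on WHITE (5,1): turn R to N, flip to black, move to (4,1). |black|=4 — new cell
Step 3: on WHITE (4,1): turn R to E, flip to black, move to (4,2). |black|=5 — new cell
Step 4: on BLACK (4,2): turn L to N, flip to white, move to (3,2). |black|=4 — new cell
Step 5: on WHITE (3,2): turn R to E, flip to black, move to (3,3). |black|=5 — new cell
Step 6: on WHITE (3,3): turn R to S, flip to black, move to (4,3). |black|=6 — new cell
Step 7: on WHITE (4,3): turn R to W, flip to black, move to (4,2). |black|=7 — REVISIT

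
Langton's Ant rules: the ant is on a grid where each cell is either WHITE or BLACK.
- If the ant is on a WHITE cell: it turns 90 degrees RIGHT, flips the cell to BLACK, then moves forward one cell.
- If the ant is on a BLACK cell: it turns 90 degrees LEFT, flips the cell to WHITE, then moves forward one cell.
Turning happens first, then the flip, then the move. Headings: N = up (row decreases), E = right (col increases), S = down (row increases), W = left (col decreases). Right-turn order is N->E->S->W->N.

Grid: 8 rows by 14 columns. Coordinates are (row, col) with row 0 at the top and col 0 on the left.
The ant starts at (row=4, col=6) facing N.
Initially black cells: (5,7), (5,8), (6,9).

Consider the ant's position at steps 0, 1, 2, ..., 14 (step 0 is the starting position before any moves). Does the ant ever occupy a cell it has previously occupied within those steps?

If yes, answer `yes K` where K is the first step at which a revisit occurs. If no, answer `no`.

Answer: yes 7

Derivation:
Step 1: on WHITE (4,6): turn R to E, flip to black, move to (4,7). |black|=4 — new cell
Step 2: on WHITE (4,7): turn R to S, flip to black, move to (5,7). |black|=5 — new cell
Step 3: on BLACK (5,7): turn L to E, flip to white, move to (5,8). |black|=4 — new cell
Step 4: on BLACK (5,8): turn L to N, flip to white, move to (4,8). |black|=3 — new cell
Step 5: on WHITE (4,8): turn R to E, flip to black, move to (4,9). |black|=4 — new cell
Step 6: on WHITE (4,9): turn R to S, flip to black, move to (5,9). |black|=5 — new cell
Step 7: on WHITE (5,9): turn R to W, flip to black, move to (5,8). |black|=6 — REVISIT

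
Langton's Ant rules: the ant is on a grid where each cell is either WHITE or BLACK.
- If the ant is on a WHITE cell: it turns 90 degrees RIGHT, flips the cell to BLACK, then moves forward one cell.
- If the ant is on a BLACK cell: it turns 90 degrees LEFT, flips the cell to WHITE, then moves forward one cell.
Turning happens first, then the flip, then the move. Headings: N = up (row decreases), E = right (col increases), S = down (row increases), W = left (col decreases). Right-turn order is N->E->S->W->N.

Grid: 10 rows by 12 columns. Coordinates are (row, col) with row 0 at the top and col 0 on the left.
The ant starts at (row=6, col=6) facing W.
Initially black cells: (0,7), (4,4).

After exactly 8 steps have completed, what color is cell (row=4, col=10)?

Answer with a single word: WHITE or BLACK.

Step 1: on WHITE (6,6): turn R to N, flip to black, move to (5,6). |black|=3
Step 2: on WHITE (5,6): turn R to E, flip to black, move to (5,7). |black|=4
Step 3: on WHITE (5,7): turn R to S, flip to black, move to (6,7). |black|=5
Step 4: on WHITE (6,7): turn R to W, flip to black, move to (6,6). |black|=6
Step 5: on BLACK (6,6): turn L to S, flip to white, move to (7,6). |black|=5
Step 6: on WHITE (7,6): turn R to W, flip to black, move to (7,5). |black|=6
Step 7: on WHITE (7,5): turn R to N, flip to black, move to (6,5). |black|=7
Step 8: on WHITE (6,5): turn R to E, flip to black, move to (6,6). |black|=8

Answer: WHITE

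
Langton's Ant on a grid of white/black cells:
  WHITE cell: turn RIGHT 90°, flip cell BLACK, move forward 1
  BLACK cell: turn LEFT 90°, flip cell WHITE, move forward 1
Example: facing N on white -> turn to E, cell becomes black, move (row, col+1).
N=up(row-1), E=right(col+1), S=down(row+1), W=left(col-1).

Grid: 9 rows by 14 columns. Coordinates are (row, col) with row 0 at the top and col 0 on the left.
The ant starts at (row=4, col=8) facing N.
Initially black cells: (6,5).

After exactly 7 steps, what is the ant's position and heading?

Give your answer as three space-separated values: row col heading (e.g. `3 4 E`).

Answer: 3 8 E

Derivation:
Step 1: on WHITE (4,8): turn R to E, flip to black, move to (4,9). |black|=2
Step 2: on WHITE (4,9): turn R to S, flip to black, move to (5,9). |black|=3
Step 3: on WHITE (5,9): turn R to W, flip to black, move to (5,8). |black|=4
Step 4: on WHITE (5,8): turn R to N, flip to black, move to (4,8). |black|=5
Step 5: on BLACK (4,8): turn L to W, flip to white, move to (4,7). |black|=4
Step 6: on WHITE (4,7): turn R to N, flip to black, move to (3,7). |black|=5
Step 7: on WHITE (3,7): turn R to E, flip to black, move to (3,8). |black|=6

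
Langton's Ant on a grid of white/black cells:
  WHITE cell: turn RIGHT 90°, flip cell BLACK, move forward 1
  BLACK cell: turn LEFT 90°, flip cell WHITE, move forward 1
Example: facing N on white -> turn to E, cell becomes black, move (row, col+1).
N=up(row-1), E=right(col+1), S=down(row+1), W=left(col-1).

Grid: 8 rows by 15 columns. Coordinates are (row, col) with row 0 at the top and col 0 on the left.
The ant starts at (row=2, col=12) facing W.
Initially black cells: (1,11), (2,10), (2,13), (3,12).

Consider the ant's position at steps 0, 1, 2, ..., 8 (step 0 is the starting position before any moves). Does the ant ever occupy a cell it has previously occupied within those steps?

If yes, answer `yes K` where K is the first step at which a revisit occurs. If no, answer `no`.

Step 1: on WHITE (2,12): turn R to N, flip to black, move to (1,12). |black|=5 — new cell
Step 2: on WHITE (1,12): turn R to E, flip to black, move to (1,13). |black|=6 — new cell
Step 3: on WHITE (1,13): turn R to S, flip to black, move to (2,13). |black|=7 — new cell
Step 4: on BLACK (2,13): turn L to E, flip to white, move to (2,14). |black|=6 — new cell
Step 5: on WHITE (2,14): turn R to S, flip to black, move to (3,14). |black|=7 — new cell
Step 6: on WHITE (3,14): turn R to W, flip to black, move to (3,13). |black|=8 — new cell
Step 7: on WHITE (3,13): turn R to N, flip to black, move to (2,13). |black|=9 — REVISIT

Answer: yes 7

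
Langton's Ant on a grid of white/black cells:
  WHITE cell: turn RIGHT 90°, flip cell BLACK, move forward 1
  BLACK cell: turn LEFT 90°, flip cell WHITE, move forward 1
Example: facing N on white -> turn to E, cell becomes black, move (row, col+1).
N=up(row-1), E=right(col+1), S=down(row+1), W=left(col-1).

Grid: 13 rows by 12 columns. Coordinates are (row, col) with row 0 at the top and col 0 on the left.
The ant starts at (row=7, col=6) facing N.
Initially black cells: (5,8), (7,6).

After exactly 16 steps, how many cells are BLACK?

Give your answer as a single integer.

Step 1: on BLACK (7,6): turn L to W, flip to white, move to (7,5). |black|=1
Step 2: on WHITE (7,5): turn R to N, flip to black, move to (6,5). |black|=2
Step 3: on WHITE (6,5): turn R to E, flip to black, move to (6,6). |black|=3
Step 4: on WHITE (6,6): turn R to S, flip to black, move to (7,6). |black|=4
Step 5: on WHITE (7,6): turn R to W, flip to black, move to (7,5). |black|=5
Step 6: on BLACK (7,5): turn L to S, flip to white, move to (8,5). |black|=4
Step 7: on WHITE (8,5): turn R to W, flip to black, move to (8,4). |black|=5
Step 8: on WHITE (8,4): turn R to N, flip to black, move to (7,4). |black|=6
Step 9: on WHITE (7,4): turn R to E, flip to black, move to (7,5). |black|=7
Step 10: on WHITE (7,5): turn R to S, flip to black, move to (8,5). |black|=8
Step 11: on BLACK (8,5): turn L to E, flip to white, move to (8,6). |black|=7
Step 12: on WHITE (8,6): turn R to S, flip to black, move to (9,6). |black|=8
Step 13: on WHITE (9,6): turn R to W, flip to black, move to (9,5). |black|=9
Step 14: on WHITE (9,5): turn R to N, flip to black, move to (8,5). |black|=10
Step 15: on WHITE (8,5): turn R to E, flip to black, move to (8,6). |black|=11
Step 16: on BLACK (8,6): turn L to N, flip to white, move to (7,6). |black|=10

Answer: 10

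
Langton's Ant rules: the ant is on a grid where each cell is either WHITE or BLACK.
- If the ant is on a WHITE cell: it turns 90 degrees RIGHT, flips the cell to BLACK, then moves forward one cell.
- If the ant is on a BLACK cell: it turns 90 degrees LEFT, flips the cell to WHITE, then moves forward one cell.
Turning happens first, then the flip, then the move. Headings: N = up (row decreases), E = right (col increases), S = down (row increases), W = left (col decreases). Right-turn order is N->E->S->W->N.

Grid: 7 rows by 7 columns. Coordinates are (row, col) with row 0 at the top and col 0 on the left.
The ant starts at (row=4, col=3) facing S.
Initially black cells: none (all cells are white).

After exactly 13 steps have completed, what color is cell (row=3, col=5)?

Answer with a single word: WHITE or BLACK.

Answer: BLACK

Derivation:
Step 1: on WHITE (4,3): turn R to W, flip to black, move to (4,2). |black|=1
Step 2: on WHITE (4,2): turn R to N, flip to black, move to (3,2). |black|=2
Step 3: on WHITE (3,2): turn R to E, flip to black, move to (3,3). |black|=3
Step 4: on WHITE (3,3): turn R to S, flip to black, move to (4,3). |black|=4
Step 5: on BLACK (4,3): turn L to E, flip to white, move to (4,4). |black|=3
Step 6: on WHITE (4,4): turn R to S, flip to black, move to (5,4). |black|=4
Step 7: on WHITE (5,4): turn R to W, flip to black, move to (5,3). |black|=5
Step 8: on WHITE (5,3): turn R to N, flip to black, move to (4,3). |black|=6
Step 9: on WHITE (4,3): turn R to E, flip to black, move to (4,4). |black|=7
Step 10: on BLACK (4,4): turn L to N, flip to white, move to (3,4). |black|=6
Step 11: on WHITE (3,4): turn R to E, flip to black, move to (3,5). |black|=7
Step 12: on WHITE (3,5): turn R to S, flip to black, move to (4,5). |black|=8
Step 13: on WHITE (4,5): turn R to W, flip to black, move to (4,4). |black|=9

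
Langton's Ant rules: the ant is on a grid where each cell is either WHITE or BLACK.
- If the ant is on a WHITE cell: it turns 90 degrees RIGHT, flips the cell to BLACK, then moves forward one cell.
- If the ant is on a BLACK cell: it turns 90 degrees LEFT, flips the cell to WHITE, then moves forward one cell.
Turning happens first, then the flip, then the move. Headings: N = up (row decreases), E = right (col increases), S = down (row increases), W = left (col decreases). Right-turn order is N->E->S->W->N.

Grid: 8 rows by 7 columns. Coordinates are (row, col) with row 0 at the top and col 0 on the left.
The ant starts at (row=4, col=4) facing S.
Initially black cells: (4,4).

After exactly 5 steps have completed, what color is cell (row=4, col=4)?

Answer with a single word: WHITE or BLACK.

Answer: BLACK

Derivation:
Step 1: on BLACK (4,4): turn L to E, flip to white, move to (4,5). |black|=0
Step 2: on WHITE (4,5): turn R to S, flip to black, move to (5,5). |black|=1
Step 3: on WHITE (5,5): turn R to W, flip to black, move to (5,4). |black|=2
Step 4: on WHITE (5,4): turn R to N, flip to black, move to (4,4). |black|=3
Step 5: on WHITE (4,4): turn R to E, flip to black, move to (4,5). |black|=4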